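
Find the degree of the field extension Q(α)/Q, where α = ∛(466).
[Q(α):Q] = 3

The minimal polynomial of α is x^3 - 466, irreducible over Q since 466 is not a perfect cube (so x^3 - 466 has no rational root). Hence [Q(α):Q] = deg(m_α) = 3.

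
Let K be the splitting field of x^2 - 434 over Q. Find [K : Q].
[K : Q] = 2

f(x) = x^2 - 434 factors as (x - √434)(x + √434). The splitting field is K = Q(√434). Since 434 is squarefree and > 1, it is not a perfect square, so x^2 - 434 is irreducible over Q and [Q(√434) : Q] = 2. Hence [K : Q] = 2.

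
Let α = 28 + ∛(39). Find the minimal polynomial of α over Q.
m_α(x) = x^3 - 84x^2 + 2352x - 21991

Set β = α - 28 = ∛(39), so β^3 = 39. Then (α - 28)^3 - 39 = 0, i.e. α is a root of g(x) = (x - 28)^3 - 39 = x^3 - 84x^2 + 2352x - 21991. Since g(x) = h(x - 28) where h(x) = x^3 - 39, and h is irreducible over Q (because 39 is not a perfect cube, so h has no rational root, and a monic cubic with no rational root is irreducible), g is also irreducible (irreducibility is preserved under the substitution x → x - 28). Hence m_α(x) = x^3 - 84x^2 + 2352x - 21991.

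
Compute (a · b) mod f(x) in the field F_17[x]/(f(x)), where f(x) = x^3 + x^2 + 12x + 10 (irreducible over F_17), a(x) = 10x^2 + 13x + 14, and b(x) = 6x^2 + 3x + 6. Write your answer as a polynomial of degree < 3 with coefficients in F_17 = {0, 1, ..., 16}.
a · b ≡ 10x^2 + 15x + 12 (mod f(x))

Multiply in F_17[x]: a(x)·b(x) = (10x^2 + 13x + 14)·(6x^2 + 3x + 6) = 9x^4 + 6x^3 + 13x^2 + x + 16. This has degree ≥ 3, so divide by f(x) over F_17: 9x^4 + 6x^3 + 13x^2 + x + 16 = (9x + 14)·(x^3 + x^2 + 12x + 10) + (10x^2 + 15x + 12). Hence a·b ≡ 10x^2 + 15x + 12 (mod f). (F_17[x]/(f) is a field with 17^3 = 4913 elements since f is irreducible of degree 3.)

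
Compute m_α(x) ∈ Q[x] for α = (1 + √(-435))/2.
m_α(x) = x^2 - x + 109

From 2α - 1 = √(-435), squaring gives (2α - 1)^2 = -435, i.e. 4α^2 - 4α + 1 = -435, so α^2 - α + (1 + 435)/4 = 0. Since -435 ≡ 1 (mod 4), (1 + 435)/4 = 109 ∈ Z. The polynomial x^2 - x + 109 has discriminant 1 - 4·(109) = -435, which is not a perfect square in Q (d = -435 is squarefree and ≠ 1), so x^2 - x + 109 is irreducible over Q. It is the minimal polynomial of α.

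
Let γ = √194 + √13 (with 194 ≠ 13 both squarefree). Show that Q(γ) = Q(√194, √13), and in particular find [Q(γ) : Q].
[Q(γ) : Q] = 4 (equivalently, Q(γ) = Q(√194, √13))

Obviously Q(γ) ⊆ Q(√194, √13), and [Q(√194, √13):Q] = 4 (since 194, 13 are distinct squarefree integers > 1 with 2522 not a perfect square). To show equality we compute the minimal polynomial of γ. From γ = √194 + √13: γ^2 = 194 + 2√(2522) + 13 = 207 + 2√(2522), so γ^2 - 207 = 2√(2522); squaring, (γ^2 - 207)^2 = 4·2522, i.e. γ^4 - 414γ^2 + 42849 - 10088 = 0, i.e. γ^4 - 414γ^2 + 32761 = 0. So γ is a root of x^4 - 414x^2 + 32761. This polynomial is irreducible over Q: it has no rational root (each ±√194 ± √13 is irrational), and any factorization into two quadratics over Q would force √(2522) ∈ Q (pairing opposite roots) or √194, √13 ∈ Q (other pairings), all impossible. Hence [Q(γ):Q] = 4 = [Q(√194, √13):Q], so Q(γ) = Q(√194, √13).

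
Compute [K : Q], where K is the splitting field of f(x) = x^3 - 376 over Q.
[K : Q] = 6

The roots of x^3 - 376 are ∛376, ω∛376, ω^2∛376 where ω = e^(2πi/3) is a primitive cube root of unity, so K = Q(∛376, ω). Now [Q(∛376):Q] = 3 (since 376 is not a perfect cube, x^3 - 376 is irreducible) and [Q(ω):Q] = 2. Both 2 and 3 divide [K:Q], and [K:Q] ≤ 3·2 = 6, so [K:Q] = 6. (Equivalently: Q(∛376) ⊂ R but ω ∉ R, so [K : Q(∛376)] = 2.)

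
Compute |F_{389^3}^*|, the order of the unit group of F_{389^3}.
|F_{389^3}^*| = 58863868

F_{389^3} has 389^3 = 58863869 elements; its multiplicative group consists of all nonzero elements, so |F_{389^3}^*| = 58863869 - 1 = 58863868. (It is cyclic since any finite subgroup of the multiplicative group of a field is cyclic.)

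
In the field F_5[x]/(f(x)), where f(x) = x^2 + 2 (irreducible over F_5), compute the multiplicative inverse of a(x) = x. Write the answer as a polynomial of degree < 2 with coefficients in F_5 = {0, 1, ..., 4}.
a(x)^(-1) ≡ 2x (mod f(x))

Since f is irreducible over F_5, F_5[x]/(f) is a field and a(x) ≠ 0 has an inverse. Apply the extended Euclidean algorithm to f(x) and a(x) in F_5[x]: f(x) = (x)·a(x) + (2). The last nonzero remainder is the constant 2 = gcd(f, a) in F_5. Back-substituting through the division chain expresses 2 = s(x)·a(x) + t(x)·f(x) with s(x) ≡ 4x (mod f), so (4x)·a(x) ≡ 2 (mod f). Multiplying by 2^(-1) ≡ 3 in F_5 gives a(x)^(-1) ≡ 3·(4x) ≡ 2x (mod f). Check: (x)·(2x) = 2x^2 ≡ 1 (mod x^2 + 2).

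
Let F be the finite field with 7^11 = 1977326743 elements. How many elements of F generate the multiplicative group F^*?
There are φ(1977326742) = 658519752 primitive elements

F_q^* is cyclic of order q - 1 = 1977326742. A cyclic group of order m has exactly φ(m) generators. Here m = 1977326742 = 2 · 3 · 1123 · 293459, so the number of primitive elements is φ(1977326742) = 658519752.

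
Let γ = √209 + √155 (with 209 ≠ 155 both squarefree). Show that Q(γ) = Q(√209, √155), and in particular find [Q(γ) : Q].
[Q(γ) : Q] = 4 (equivalently, Q(γ) = Q(√209, √155))

Obviously Q(γ) ⊆ Q(√209, √155), and [Q(√209, √155):Q] = 4 (since 209, 155 are distinct squarefree integers > 1 with 32395 not a perfect square). To show equality we compute the minimal polynomial of γ. From γ = √209 + √155: γ^2 = 209 + 2√(32395) + 155 = 364 + 2√(32395), so γ^2 - 364 = 2√(32395); squaring, (γ^2 - 364)^2 = 4·32395, i.e. γ^4 - 728γ^2 + 132496 - 129580 = 0, i.e. γ^4 - 728γ^2 + 2916 = 0. So γ is a root of x^4 - 728x^2 + 2916. This polynomial is irreducible over Q: it has no rational root (each ±√209 ± √155 is irrational), and any factorization into two quadratics over Q would force √(32395) ∈ Q (pairing opposite roots) or √209, √155 ∈ Q (other pairings), all impossible. Hence [Q(γ):Q] = 4 = [Q(√209, √155):Q], so Q(γ) = Q(√209, √155).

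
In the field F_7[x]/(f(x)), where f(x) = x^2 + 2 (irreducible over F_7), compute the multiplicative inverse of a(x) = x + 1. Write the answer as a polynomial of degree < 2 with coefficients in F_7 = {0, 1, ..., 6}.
a(x)^(-1) ≡ 2x + 5 (mod f(x))

Since f is irreducible over F_7, F_7[x]/(f) is a field and a(x) ≠ 0 has an inverse. Apply the extended Euclidean algorithm to f(x) and a(x) in F_7[x]: f(x) = (x + 6)·a(x) + (3). The last nonzero remainder is the constant 3 = gcd(f, a) in F_7. Back-substituting through the division chain expresses 3 = s(x)·a(x) + t(x)·f(x) with s(x) ≡ 6x + 1 (mod f), so (6x + 1)·a(x) ≡ 3 (mod f). Multiplying by 3^(-1) ≡ 5 in F_7 gives a(x)^(-1) ≡ 5·(6x + 1) ≡ 2x + 5 (mod f). Check: (x + 1)·(2x + 5) = 2x^2 + 5 ≡ 1 (mod x^2 + 2).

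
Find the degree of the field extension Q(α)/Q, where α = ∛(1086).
[Q(α):Q] = 3

The minimal polynomial of α is x^3 - 1086, irreducible over Q since 1086 is not a perfect cube (so x^3 - 1086 has no rational root). Hence [Q(α):Q] = deg(m_α) = 3.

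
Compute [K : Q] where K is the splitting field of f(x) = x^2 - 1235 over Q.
[K : Q] = 2

f(x) = x^2 - 1235 factors as (x - √1235)(x + √1235). The splitting field is K = Q(√1235). Since 1235 is squarefree and > 1, it is not a perfect square, so x^2 - 1235 is irreducible over Q and [Q(√1235) : Q] = 2. Hence [K : Q] = 2.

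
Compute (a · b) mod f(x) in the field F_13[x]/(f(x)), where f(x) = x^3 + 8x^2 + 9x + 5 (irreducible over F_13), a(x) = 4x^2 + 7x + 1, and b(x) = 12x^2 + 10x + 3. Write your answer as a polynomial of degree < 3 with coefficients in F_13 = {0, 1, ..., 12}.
a · b ≡ 12x + 3 (mod f(x))

Multiply in F_13[x]: a(x)·b(x) = (4x^2 + 7x + 1)·(12x^2 + 10x + 3) = 9x^4 + 7x^3 + 3x^2 + 5x + 3. This has degree ≥ 3, so divide by f(x) over F_13: 9x^4 + 7x^3 + 3x^2 + 5x + 3 = (9x)·(x^3 + 8x^2 + 9x + 5) + (12x + 3). Hence a·b ≡ 12x + 3 (mod f). (F_13[x]/(f) is a field with 13^3 = 2197 elements since f is irreducible of degree 3.)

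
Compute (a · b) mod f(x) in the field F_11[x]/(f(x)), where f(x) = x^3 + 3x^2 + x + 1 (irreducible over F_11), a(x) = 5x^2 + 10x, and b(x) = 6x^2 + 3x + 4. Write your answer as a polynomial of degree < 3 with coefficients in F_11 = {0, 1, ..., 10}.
a · b ≡ 10x^2 + 3x + 4 (mod f(x))

Multiply in F_11[x]: a(x)·b(x) = (5x^2 + 10x)·(6x^2 + 3x + 4) = 8x^4 + 9x^3 + 6x^2 + 7x. This has degree ≥ 3, so divide by f(x) over F_11: 8x^4 + 9x^3 + 6x^2 + 7x = (8x + 7)·(x^3 + 3x^2 + x + 1) + (10x^2 + 3x + 4). Hence a·b ≡ 10x^2 + 3x + 4 (mod f). (F_11[x]/(f) is a field with 11^3 = 1331 elements since f is irreducible of degree 3.)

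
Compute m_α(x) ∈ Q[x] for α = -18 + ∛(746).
m_α(x) = x^3 + 54x^2 + 972x + 5086

Set β = α + 18 = ∛(746), so β^3 = 746. Then (α + 18)^3 - 746 = 0, i.e. α is a root of g(x) = (x + 18)^3 - 746 = x^3 + 54x^2 + 972x + 5086. Since g(x) = h(x + 18) where h(x) = x^3 - 746, and h is irreducible over Q (because 746 is not a perfect cube, so h has no rational root, and a monic cubic with no rational root is irreducible), g is also irreducible (irreducibility is preserved under the substitution x → x + 18). Hence m_α(x) = x^3 + 54x^2 + 972x + 5086.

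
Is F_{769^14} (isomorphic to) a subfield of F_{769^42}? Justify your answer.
Yes: F_{769^14} is a subfield of F_{769^42}

F_{p^m} embeds in F_{p^n} iff m | n (since F_{p^n} is the splitting field of x^(p^n) - x, and F_{p^m} ⊂ F_{p^n} forces p^n to be a power of p^m, i.e. m | n; conversely if m | n then every root of x^(p^m) - x is a root of x^(p^n) - x). Here 14 | 42 (since 42 = 3·14), so F_{769^14} is a subfield of F_{769^42}, and [F_{769^42} : F_{769^14}] = 42/14 = 3.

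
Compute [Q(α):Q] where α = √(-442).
[Q(α):Q] = 2

[Q(α):Q] equals the degree of the minimal polynomial of α. Here α^2 = -442 and x^2 + 442 is irreducible (d = -442 is squarefree, ≠ 1, hence not a square), so deg(m_α) = 2. Thus [Q(α):Q] = 2.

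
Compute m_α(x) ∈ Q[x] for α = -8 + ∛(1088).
m_α(x) = x^3 + 24x^2 + 192x - 576

Set β = α + 8 = ∛(1088), so β^3 = 1088. Then (α + 8)^3 - 1088 = 0, i.e. α is a root of g(x) = (x + 8)^3 - 1088 = x^3 + 24x^2 + 192x - 576. Since g(x) = h(x + 8) where h(x) = x^3 - 1088, and h is irreducible over Q (because 1088 is not a perfect cube, so h has no rational root, and a monic cubic with no rational root is irreducible), g is also irreducible (irreducibility is preserved under the substitution x → x + 8). Hence m_α(x) = x^3 + 24x^2 + 192x - 576.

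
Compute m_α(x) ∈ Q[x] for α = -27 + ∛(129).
m_α(x) = x^3 + 81x^2 + 2187x + 19554

Set β = α + 27 = ∛(129), so β^3 = 129. Then (α + 27)^3 - 129 = 0, i.e. α is a root of g(x) = (x + 27)^3 - 129 = x^3 + 81x^2 + 2187x + 19554. Since g(x) = h(x + 27) where h(x) = x^3 - 129, and h is irreducible over Q (because 129 is not a perfect cube, so h has no rational root, and a monic cubic with no rational root is irreducible), g is also irreducible (irreducibility is preserved under the substitution x → x + 27). Hence m_α(x) = x^3 + 81x^2 + 2187x + 19554.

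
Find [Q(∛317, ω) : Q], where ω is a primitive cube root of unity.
[Q(∛317, ω) : Q] = 6

[Q(∛317):Q] = 3 (min poly x^3 - 317, irreducible since 317 is not a perfect cube). [Q(ω):Q] = 2 (min poly x^2 + x + 1). Since Q(∛317) ⊂ R and ω ∉ R, we have ω ∉ Q(∛317), so x^2 + x + 1 remains irreducible over Q(∛317) and [Q(∛317, ω) : Q(∛317)] = 2. By the tower law, [Q(∛317, ω) : Q] = 3 · 2 = 6. (In fact Q(∛317, ω) is the splitting field of x^3 - 317 over Q.)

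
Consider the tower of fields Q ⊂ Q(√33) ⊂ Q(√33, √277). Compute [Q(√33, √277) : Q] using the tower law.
[Q(√33, √277) : Q] = 4

[Q(√33):Q] = 2 (min poly x^2 - 33, irreducible since 33 is squarefree > 1). For the top step, suppose √277 ∈ Q(√33), say √277 = c + d√33 with c, d ∈ Q. Squaring: 277 = c^2 + 33d^2 + 2cd√33. Since √33 ∉ Q this forces 2cd = 0. If d = 0 then √277 = c ∈ Q, contradicting 277 squarefree > 1. If c = 0 then 277 = 33d^2, so 33·277 = (33d)^2 is a perfect square in Q — but 33·277 = 9141 is not a perfect square (since 33 and 277 are distinct squarefree integers). Contradiction. Hence √277 ∉ Q(√33), so x^2 - 277 stays irreducible over Q(√33) and [Q(√33, √277) : Q(√33)] = 2. By the tower law, [Q(√33, √277) : Q] = 2 · 2 = 4.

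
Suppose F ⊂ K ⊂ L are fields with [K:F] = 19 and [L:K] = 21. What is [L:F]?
[L:F] = 399

The tower law says that for any tower of field extensions F ⊂ K ⊂ L with finite degrees, [L:F] = [L:K] · [K:F]. Here this gives [L:F] = 21 · 19 = 399.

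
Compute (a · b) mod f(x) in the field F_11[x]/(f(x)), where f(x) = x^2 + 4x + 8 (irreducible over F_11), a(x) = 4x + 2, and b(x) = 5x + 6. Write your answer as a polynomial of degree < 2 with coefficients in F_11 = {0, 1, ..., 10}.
a · b ≡ 9x + 6 (mod f(x))

Multiply in F_11[x]: a(x)·b(x) = (4x + 2)·(5x + 6) = 9x^2 + x + 1. This has degree ≥ 2, so divide by f(x) over F_11: 9x^2 + x + 1 = (9)·(x^2 + 4x + 8) + (9x + 6). Hence a·b ≡ 9x + 6 (mod f). (F_11[x]/(f) is a field with 11^2 = 121 elements since f is irreducible of degree 2.)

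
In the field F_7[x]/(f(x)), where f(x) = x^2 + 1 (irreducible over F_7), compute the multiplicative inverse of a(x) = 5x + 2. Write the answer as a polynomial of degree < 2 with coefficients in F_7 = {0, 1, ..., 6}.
a(x)^(-1) ≡ 2x + 2 (mod f(x))

Since f is irreducible over F_7, F_7[x]/(f) is a field and a(x) ≠ 0 has an inverse. Apply the extended Euclidean algorithm to f(x) and a(x) in F_7[x]: f(x) = (3x + 3)·a(x) + (2). The last nonzero remainder is the constant 2 = gcd(f, a) in F_7. Back-substituting through the division chain expresses 2 = s(x)·a(x) + t(x)·f(x) with s(x) ≡ 4x + 4 (mod f), so (4x + 4)·a(x) ≡ 2 (mod f). Multiplying by 2^(-1) ≡ 4 in F_7 gives a(x)^(-1) ≡ 4·(4x + 4) ≡ 2x + 2 (mod f). Check: (5x + 2)·(2x + 2) = 3x^2 + 4 ≡ 1 (mod x^2 + 1).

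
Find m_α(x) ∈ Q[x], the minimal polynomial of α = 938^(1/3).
m_α(x) = x^3 - 938

α satisfies α^3 = 938, so x^3 - 938 annihilates α. By the rational root test, a rational root p/q (in lowest terms) of x^3 - 938 would satisfy p^3 = 938 q^3, forcing q = 1 and p^3 = 938; but 938 is not a perfect cube, contradiction. A monic cubic over Q with no rational root is irreducible (any nontrivial factorization would include a linear factor). Hence x^3 - 938 is the minimal polynomial of α, and in particular [Q(α):Q] = 3.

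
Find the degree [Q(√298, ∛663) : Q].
[Q(√298, ∛663) : Q] = 6

Let L = Q(√298, ∛663). Since Q(√298) ⊂ L and [Q(√298):Q] = 2, the tower law gives 2 | [L:Q]. Likewise Q(∛663) ⊂ L with [Q(∛663):Q] = 3 (because 663 is not a perfect cube), so 3 | [L:Q]. As gcd(2,3) = 1, [L:Q] is divisible by 6. Conversely L is generated over Q by √298 and ∛663, so [L:Q] ≤ 2·3 = 6. Therefore [Q(√298, ∛663) : Q] = 6.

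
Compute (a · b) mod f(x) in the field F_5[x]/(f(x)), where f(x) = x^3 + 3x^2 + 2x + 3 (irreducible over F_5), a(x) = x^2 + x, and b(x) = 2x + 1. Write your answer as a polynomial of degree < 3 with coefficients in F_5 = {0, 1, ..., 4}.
a · b ≡ 2x^2 + 2x + 4 (mod f(x))

Multiply in F_5[x]: a(x)·b(x) = (x^2 + x)·(2x + 1) = 2x^3 + 3x^2 + x. This has degree ≥ 3, so divide by f(x) over F_5: 2x^3 + 3x^2 + x = (2)·(x^3 + 3x^2 + 2x + 3) + (2x^2 + 2x + 4). Hence a·b ≡ 2x^2 + 2x + 4 (mod f). (F_5[x]/(f) is a field with 5^3 = 125 elements since f is irreducible of degree 3.)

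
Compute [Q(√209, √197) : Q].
[Q(√209, √197) : Q] = 4

[Q(√209):Q] = 2 (min poly x^2 - 209, irreducible since 209 is squarefree > 1). For the top step, suppose √197 ∈ Q(√209), say √197 = c + d√209 with c, d ∈ Q. Squaring: 197 = c^2 + 209d^2 + 2cd√209. Since √209 ∉ Q this forces 2cd = 0. If d = 0 then √197 = c ∈ Q, contradicting 197 squarefree > 1. If c = 0 then 197 = 209d^2, so 209·197 = (209d)^2 is a perfect square in Q — but 209·197 = 41173 is not a perfect square (since 209 and 197 are distinct squarefree integers). Contradiction. Hence √197 ∉ Q(√209), so x^2 - 197 stays irreducible over Q(√209) and [Q(√209, √197) : Q(√209)] = 2. By the tower law, [Q(√209, √197) : Q] = 2 · 2 = 4.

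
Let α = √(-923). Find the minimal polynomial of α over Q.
m_α(x) = x^2 + 923

α satisfies α^2 + 923 = 0, so x^2 + 923 annihilates α. Since d = -923 is squarefree and ≠ 1, it is not a perfect square in Q, so x^2 + 923 has no rational root and is therefore irreducible over Q (a degree-2 polynomial over a field is irreducible iff it has no root). Hence m_α(x) = x^2 + 923.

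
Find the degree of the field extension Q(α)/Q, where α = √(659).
[Q(α):Q] = 2

[Q(α):Q] equals the degree of the minimal polynomial of α. Here α^2 = 659 and x^2 - 659 is irreducible (d = 659 is squarefree, ≠ 1, hence not a square), so deg(m_α) = 2. Thus [Q(α):Q] = 2.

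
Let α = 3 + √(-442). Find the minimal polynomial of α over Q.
m_α(x) = x^2 - 6x + 451

From α - 3 = √(-442), squaring gives (α - 3)^2 = -442, i.e. α^2 - 6α + 9 = -442, so α^2 - 6α + 451 = 0. The discriminant of x^2 - 6x + 451 is (-6)^2 - 4·(451) = 36 - 1804 = -1768, and 4·(-442) is not a perfect square in Q since -442 is squarefree and ≠ 1. Hence x^2 - 6x + 451 is irreducible over Q and is the minimal polynomial of α.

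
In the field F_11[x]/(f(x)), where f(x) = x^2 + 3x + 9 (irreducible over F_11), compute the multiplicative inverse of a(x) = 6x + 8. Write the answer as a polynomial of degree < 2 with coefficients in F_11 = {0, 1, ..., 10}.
a(x)^(-1) ≡ 8x + 6 (mod f(x))

Since f is irreducible over F_11, F_11[x]/(f) is a field and a(x) ≠ 0 has an inverse. Apply the extended Euclidean algorithm to f(x) and a(x) in F_11[x]: f(x) = (2x + 7)·a(x) + (8). The last nonzero remainder is the constant 8 = gcd(f, a) in F_11. Back-substituting through the division chain expresses 8 = s(x)·a(x) + t(x)·f(x) with s(x) ≡ 9x + 4 (mod f), so (9x + 4)·a(x) ≡ 8 (mod f). Multiplying by 8^(-1) ≡ 7 in F_11 gives a(x)^(-1) ≡ 7·(9x + 4) ≡ 8x + 6 (mod f). Check: (6x + 8)·(8x + 6) = 4x^2 + x + 4 ≡ 1 (mod x^2 + 3x + 9).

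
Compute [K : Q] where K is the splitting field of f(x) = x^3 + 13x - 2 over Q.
[K : Q] = 6

By the rational root test, any rational root of the monic integer polynomial f(x) = x^3 + 13x - 2 must be an integer dividing the constant term -2, i.e. one of ±{1, 2}. Evaluating: f(1) = 12, f(-1) = -16, f(2) = 32, f(-2) = -36; none is 0, so f has no rational root and is therefore irreducible over Q (a cubic with no linear factor over a field is irreducible). For an irreducible cubic, the Galois group is A_3 or S_3 according as the discriminant disc(f) = -4a^3 - 27b^2 = -4·(13)^3 - 27·(-2)^2 = -8896 is or is not a square in Q. Here disc(f) = -8896 is not a perfect square in Q, so the Galois group of f over Q is not contained in A_3 and must be all of S_3. The splitting field has degree |S_3| = 6 over Q, so [K : Q] = 6.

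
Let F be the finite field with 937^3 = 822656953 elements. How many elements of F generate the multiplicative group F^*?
There are φ(822656952) = 253124352 primitive elements

F_q^* is cyclic of order q - 1 = 822656952. A cyclic group of order m has exactly φ(m) generators. Here m = 822656952 = 2^3 · 3^3 · 13 · 292969, so the number of primitive elements is φ(822656952) = 253124352.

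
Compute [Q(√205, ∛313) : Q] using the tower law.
[Q(√205, ∛313) : Q] = 6

Let L = Q(√205, ∛313). Since Q(√205) ⊂ L and [Q(√205):Q] = 2, the tower law gives 2 | [L:Q]. Likewise Q(∛313) ⊂ L with [Q(∛313):Q] = 3 (because 313 is not a perfect cube), so 3 | [L:Q]. As gcd(2,3) = 1, [L:Q] is divisible by 6. Conversely L is generated over Q by √205 and ∛313, so [L:Q] ≤ 2·3 = 6. Therefore [Q(√205, ∛313) : Q] = 6.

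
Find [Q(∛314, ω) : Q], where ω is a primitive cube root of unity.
[Q(∛314, ω) : Q] = 6

[Q(∛314):Q] = 3 (min poly x^3 - 314, irreducible since 314 is not a perfect cube). [Q(ω):Q] = 2 (min poly x^2 + x + 1). Since Q(∛314) ⊂ R and ω ∉ R, we have ω ∉ Q(∛314), so x^2 + x + 1 remains irreducible over Q(∛314) and [Q(∛314, ω) : Q(∛314)] = 2. By the tower law, [Q(∛314, ω) : Q] = 3 · 2 = 6. (In fact Q(∛314, ω) is the splitting field of x^3 - 314 over Q.)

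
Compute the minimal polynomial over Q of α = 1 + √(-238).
m_α(x) = x^2 - 2x + 239

From α - 1 = √(-238), squaring gives (α - 1)^2 = -238, i.e. α^2 - 2α + 1 = -238, so α^2 - 2α + 239 = 0. The discriminant of x^2 - 2x + 239 is (-2)^2 - 4·(239) = 4 - 956 = -952, and 4·(-238) is not a perfect square in Q since -238 is squarefree and ≠ 1. Hence x^2 - 2x + 239 is irreducible over Q and is the minimal polynomial of α.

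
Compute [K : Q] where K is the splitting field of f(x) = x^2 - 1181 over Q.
[K : Q] = 2

f(x) = x^2 - 1181 factors as (x - √1181)(x + √1181). The splitting field is K = Q(√1181). Since 1181 is squarefree and > 1, it is not a perfect square, so x^2 - 1181 is irreducible over Q and [Q(√1181) : Q] = 2. Hence [K : Q] = 2.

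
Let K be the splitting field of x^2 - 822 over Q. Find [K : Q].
[K : Q] = 2

f(x) = x^2 - 822 factors as (x - √822)(x + √822). The splitting field is K = Q(√822). Since 822 is squarefree and > 1, it is not a perfect square, so x^2 - 822 is irreducible over Q and [Q(√822) : Q] = 2. Hence [K : Q] = 2.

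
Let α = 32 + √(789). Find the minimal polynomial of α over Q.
m_α(x) = x^2 - 64x + 235

From α - 32 = √(789), squaring gives (α - 32)^2 = 789, i.e. α^2 - 64α + 1024 = 789, so α^2 - 64α + 235 = 0. The discriminant of x^2 - 64x + 235 is (-64)^2 - 4·(235) = 4096 - 940 = 3156, and 4·(789) is not a perfect square in Q since 789 is squarefree and ≠ 1. Hence x^2 - 64x + 235 is irreducible over Q and is the minimal polynomial of α.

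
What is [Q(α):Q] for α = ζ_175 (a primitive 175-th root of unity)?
[Q(α):Q] = 120

The minimal polynomial of ζ_175 over Q is the 175-th cyclotomic polynomial Φ_175(x), which is irreducible over Q and has degree φ(175) = 120. Hence [Q(α):Q] = φ(175) = 120.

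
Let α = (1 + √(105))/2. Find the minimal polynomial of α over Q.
m_α(x) = x^2 - x - 26

From 2α - 1 = √(105), squaring gives (2α - 1)^2 = 105, i.e. 4α^2 - 4α + 1 = 105, so α^2 - α + (1 - 105)/4 = 0. Since 105 ≡ 1 (mod 4), (1 - 105)/4 = -26 ∈ Z. The polynomial x^2 - x - 26 has discriminant 1 - 4·(-26) = 105, which is not a perfect square in Q (d = 105 is squarefree and ≠ 1), so x^2 - x - 26 is irreducible over Q. It is the minimal polynomial of α.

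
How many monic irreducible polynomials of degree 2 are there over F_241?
There are 28920 monic irreducible polynomials of degree 2 over F_241

Each element of F_{241^2} that lies in no proper subfield is a root of exactly one monic irreducible of degree 2 over F_241, and each such polynomial has 2 distinct roots in F_{241^2}. By Möbius inversion the count is N_241(2) = (1/2) Σ_{d|2} μ(2/d) · 241^d = (1/2)(μ(2)·241^1 + μ(1)·241^2) = 57840/2 = 28920.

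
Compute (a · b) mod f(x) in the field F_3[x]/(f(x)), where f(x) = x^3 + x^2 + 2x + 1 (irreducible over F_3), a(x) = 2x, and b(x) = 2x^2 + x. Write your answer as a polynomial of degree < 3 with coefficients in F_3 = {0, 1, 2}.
a · b ≡ x^2 + x + 2 (mod f(x))

Multiply in F_3[x]: a(x)·b(x) = (2x)·(2x^2 + x) = x^3 + 2x^2. This has degree ≥ 3, so divide by f(x) over F_3: x^3 + 2x^2 = (1)·(x^3 + x^2 + 2x + 1) + (x^2 + x + 2). Hence a·b ≡ x^2 + x + 2 (mod f). (F_3[x]/(f) is a field with 3^3 = 27 elements since f is irreducible of degree 3.)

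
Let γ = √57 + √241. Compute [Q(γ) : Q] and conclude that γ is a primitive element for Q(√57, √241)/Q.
[Q(γ) : Q] = 4 (equivalently, Q(γ) = Q(√57, √241))

Obviously Q(γ) ⊆ Q(√57, √241), and [Q(√57, √241):Q] = 4 (since 57, 241 are distinct squarefree integers > 1 with 13737 not a perfect square). To show equality we compute the minimal polynomial of γ. From γ = √57 + √241: γ^2 = 57 + 2√(13737) + 241 = 298 + 2√(13737), so γ^2 - 298 = 2√(13737); squaring, (γ^2 - 298)^2 = 4·13737, i.e. γ^4 - 596γ^2 + 88804 - 54948 = 0, i.e. γ^4 - 596γ^2 + 33856 = 0. So γ is a root of x^4 - 596x^2 + 33856. This polynomial is irreducible over Q: it has no rational root (each ±√57 ± √241 is irrational), and any factorization into two quadratics over Q would force √(13737) ∈ Q (pairing opposite roots) or √57, √241 ∈ Q (other pairings), all impossible. Hence [Q(γ):Q] = 4 = [Q(√57, √241):Q], so Q(γ) = Q(√57, √241).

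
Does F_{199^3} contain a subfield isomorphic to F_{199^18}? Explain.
No: F_{199^18} is not a subfield of F_{199^3}

F_{p^m} embeds in F_{p^n} iff m | n. Here 18 ∤ 3 (since 3 = 0·18 + 3 with remainder 3 ≠ 0), so F_{199^18} is not a subfield of F_{199^3}. Equivalently: if it were, the tower law would give 18 = [F_{199^18}:F_199] dividing [F_{199^3}:F_199] = 3, contradiction.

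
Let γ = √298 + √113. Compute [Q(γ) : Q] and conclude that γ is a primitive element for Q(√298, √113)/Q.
[Q(γ) : Q] = 4 (equivalently, Q(γ) = Q(√298, √113))

Obviously Q(γ) ⊆ Q(√298, √113), and [Q(√298, √113):Q] = 4 (since 298, 113 are distinct squarefree integers > 1 with 33674 not a perfect square). To show equality we compute the minimal polynomial of γ. From γ = √298 + √113: γ^2 = 298 + 2√(33674) + 113 = 411 + 2√(33674), so γ^2 - 411 = 2√(33674); squaring, (γ^2 - 411)^2 = 4·33674, i.e. γ^4 - 822γ^2 + 168921 - 134696 = 0, i.e. γ^4 - 822γ^2 + 34225 = 0. So γ is a root of x^4 - 822x^2 + 34225. This polynomial is irreducible over Q: it has no rational root (each ±√298 ± √113 is irrational), and any factorization into two quadratics over Q would force √(33674) ∈ Q (pairing opposite roots) or √298, √113 ∈ Q (other pairings), all impossible. Hence [Q(γ):Q] = 4 = [Q(√298, √113):Q], so Q(γ) = Q(√298, √113).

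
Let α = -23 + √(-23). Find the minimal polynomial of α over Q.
m_α(x) = x^2 + 46x + 552

From α + 23 = √(-23), squaring gives (α + 23)^2 = -23, i.e. α^2 + 46α + 529 = -23, so α^2 + 46α + 552 = 0. The discriminant of x^2 + 46x + 552 is (46)^2 - 4·(552) = 2116 - 2208 = -92, and 4·(-23) is not a perfect square in Q since -23 is squarefree and ≠ 1. Hence x^2 + 46x + 552 is irreducible over Q and is the minimal polynomial of α.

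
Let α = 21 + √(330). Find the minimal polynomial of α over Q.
m_α(x) = x^2 - 42x + 111

From α - 21 = √(330), squaring gives (α - 21)^2 = 330, i.e. α^2 - 42α + 441 = 330, so α^2 - 42α + 111 = 0. The discriminant of x^2 - 42x + 111 is (-42)^2 - 4·(111) = 1764 - 444 = 1320, and 4·(330) is not a perfect square in Q since 330 is squarefree and ≠ 1. Hence x^2 - 42x + 111 is irreducible over Q and is the minimal polynomial of α.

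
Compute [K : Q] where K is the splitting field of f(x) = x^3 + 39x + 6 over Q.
[K : Q] = 6

By the rational root test, any rational root of the monic integer polynomial f(x) = x^3 + 39x + 6 must be an integer dividing the constant term 6, i.e. one of ±{1, 2, 3, 6}. Evaluating: f(1) = 46, f(-1) = -34, f(2) = 92, f(-2) = -80, f(3) = 150, f(-3) = -138, f(6) = 456, f(-6) = -444; none is 0, so f has no rational root and is therefore irreducible over Q (a cubic with no linear factor over a field is irreducible). For an irreducible cubic, the Galois group is A_3 or S_3 according as the discriminant disc(f) = -4a^3 - 27b^2 = -4·(39)^3 - 27·(6)^2 = -238248 is or is not a square in Q. Here disc(f) = -238248 is not a perfect square in Q, so the Galois group of f over Q is not contained in A_3 and must be all of S_3. The splitting field has degree |S_3| = 6 over Q, so [K : Q] = 6.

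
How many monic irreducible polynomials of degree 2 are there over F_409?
There are 83436 monic irreducible polynomials of degree 2 over F_409

Each element of F_{409^2} that lies in no proper subfield is a root of exactly one monic irreducible of degree 2 over F_409, and each such polynomial has 2 distinct roots in F_{409^2}. By Möbius inversion the count is N_409(2) = (1/2) Σ_{d|2} μ(2/d) · 409^d = (1/2)(μ(2)·409^1 + μ(1)·409^2) = 166872/2 = 83436.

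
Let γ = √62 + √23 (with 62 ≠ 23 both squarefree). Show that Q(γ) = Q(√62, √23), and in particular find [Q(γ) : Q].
[Q(γ) : Q] = 4 (equivalently, Q(γ) = Q(√62, √23))

Obviously Q(γ) ⊆ Q(√62, √23), and [Q(√62, √23):Q] = 4 (since 62, 23 are distinct squarefree integers > 1 with 1426 not a perfect square). To show equality we compute the minimal polynomial of γ. From γ = √62 + √23: γ^2 = 62 + 2√(1426) + 23 = 85 + 2√(1426), so γ^2 - 85 = 2√(1426); squaring, (γ^2 - 85)^2 = 4·1426, i.e. γ^4 - 170γ^2 + 7225 - 5704 = 0, i.e. γ^4 - 170γ^2 + 1521 = 0. So γ is a root of x^4 - 170x^2 + 1521. This polynomial is irreducible over Q: it has no rational root (each ±√62 ± √23 is irrational), and any factorization into two quadratics over Q would force √(1426) ∈ Q (pairing opposite roots) or √62, √23 ∈ Q (other pairings), all impossible. Hence [Q(γ):Q] = 4 = [Q(√62, √23):Q], so Q(γ) = Q(√62, √23).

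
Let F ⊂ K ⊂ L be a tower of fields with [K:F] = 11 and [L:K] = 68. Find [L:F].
[L:F] = 748

The tower law says that for any tower of field extensions F ⊂ K ⊂ L with finite degrees, [L:F] = [L:K] · [K:F]. Here this gives [L:F] = 68 · 11 = 748.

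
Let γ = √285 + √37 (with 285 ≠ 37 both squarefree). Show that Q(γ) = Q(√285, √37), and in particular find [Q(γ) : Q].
[Q(γ) : Q] = 4 (equivalently, Q(γ) = Q(√285, √37))

Obviously Q(γ) ⊆ Q(√285, √37), and [Q(√285, √37):Q] = 4 (since 285, 37 are distinct squarefree integers > 1 with 10545 not a perfect square). To show equality we compute the minimal polynomial of γ. From γ = √285 + √37: γ^2 = 285 + 2√(10545) + 37 = 322 + 2√(10545), so γ^2 - 322 = 2√(10545); squaring, (γ^2 - 322)^2 = 4·10545, i.e. γ^4 - 644γ^2 + 103684 - 42180 = 0, i.e. γ^4 - 644γ^2 + 61504 = 0. So γ is a root of x^4 - 644x^2 + 61504. This polynomial is irreducible over Q: it has no rational root (each ±√285 ± √37 is irrational), and any factorization into two quadratics over Q would force √(10545) ∈ Q (pairing opposite roots) or √285, √37 ∈ Q (other pairings), all impossible. Hence [Q(γ):Q] = 4 = [Q(√285, √37):Q], so Q(γ) = Q(√285, √37).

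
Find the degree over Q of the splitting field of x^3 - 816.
[K : Q] = 6

The roots of x^3 - 816 are ∛816, ω∛816, ω^2∛816 where ω = e^(2πi/3) is a primitive cube root of unity, so K = Q(∛816, ω). Now [Q(∛816):Q] = 3 (since 816 is not a perfect cube, x^3 - 816 is irreducible) and [Q(ω):Q] = 2. Both 2 and 3 divide [K:Q], and [K:Q] ≤ 3·2 = 6, so [K:Q] = 6. (Equivalently: Q(∛816) ⊂ R but ω ∉ R, so [K : Q(∛816)] = 2.)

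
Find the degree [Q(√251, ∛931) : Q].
[Q(√251, ∛931) : Q] = 6

Let L = Q(√251, ∛931). Since Q(√251) ⊂ L and [Q(√251):Q] = 2, the tower law gives 2 | [L:Q]. Likewise Q(∛931) ⊂ L with [Q(∛931):Q] = 3 (because 931 is not a perfect cube), so 3 | [L:Q]. As gcd(2,3) = 1, [L:Q] is divisible by 6. Conversely L is generated over Q by √251 and ∛931, so [L:Q] ≤ 2·3 = 6. Therefore [Q(√251, ∛931) : Q] = 6.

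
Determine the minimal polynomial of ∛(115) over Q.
m_α(x) = x^3 - 115

α satisfies α^3 = 115, so x^3 - 115 annihilates α. By the rational root test, a rational root p/q (in lowest terms) of x^3 - 115 would satisfy p^3 = 115 q^3, forcing q = 1 and p^3 = 115; but 115 is not a perfect cube, contradiction. A monic cubic over Q with no rational root is irreducible (any nontrivial factorization would include a linear factor). Hence x^3 - 115 is the minimal polynomial of α, and in particular [Q(α):Q] = 3.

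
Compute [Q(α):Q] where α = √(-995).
[Q(α):Q] = 2

[Q(α):Q] equals the degree of the minimal polynomial of α. Here α^2 = -995 and x^2 + 995 is irreducible (d = -995 is squarefree, ≠ 1, hence not a square), so deg(m_α) = 2. Thus [Q(α):Q] = 2.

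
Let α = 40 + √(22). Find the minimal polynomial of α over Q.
m_α(x) = x^2 - 80x + 1578

From α - 40 = √(22), squaring gives (α - 40)^2 = 22, i.e. α^2 - 80α + 1600 = 22, so α^2 - 80α + 1578 = 0. The discriminant of x^2 - 80x + 1578 is (-80)^2 - 4·(1578) = 6400 - 6312 = 88, and 4·(22) is not a perfect square in Q since 22 is squarefree and ≠ 1. Hence x^2 - 80x + 1578 is irreducible over Q and is the minimal polynomial of α.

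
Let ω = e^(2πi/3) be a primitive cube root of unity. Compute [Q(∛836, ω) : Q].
[Q(∛836, ω) : Q] = 6

[Q(∛836):Q] = 3 (min poly x^3 - 836, irreducible since 836 is not a perfect cube). [Q(ω):Q] = 2 (min poly x^2 + x + 1). Since Q(∛836) ⊂ R and ω ∉ R, we have ω ∉ Q(∛836), so x^2 + x + 1 remains irreducible over Q(∛836) and [Q(∛836, ω) : Q(∛836)] = 2. By the tower law, [Q(∛836, ω) : Q] = 3 · 2 = 6. (In fact Q(∛836, ω) is the splitting field of x^3 - 836 over Q.)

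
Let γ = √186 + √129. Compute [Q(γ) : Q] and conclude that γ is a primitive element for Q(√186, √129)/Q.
[Q(γ) : Q] = 4 (equivalently, Q(γ) = Q(√186, √129))

Obviously Q(γ) ⊆ Q(√186, √129), and [Q(√186, √129):Q] = 4 (since 186, 129 are distinct squarefree integers > 1 with 23994 not a perfect square). To show equality we compute the minimal polynomial of γ. From γ = √186 + √129: γ^2 = 186 + 2√(23994) + 129 = 315 + 2√(23994), so γ^2 - 315 = 2√(23994); squaring, (γ^2 - 315)^2 = 4·23994, i.e. γ^4 - 630γ^2 + 99225 - 95976 = 0, i.e. γ^4 - 630γ^2 + 3249 = 0. So γ is a root of x^4 - 630x^2 + 3249. This polynomial is irreducible over Q: it has no rational root (each ±√186 ± √129 is irrational), and any factorization into two quadratics over Q would force √(23994) ∈ Q (pairing opposite roots) or √186, √129 ∈ Q (other pairings), all impossible. Hence [Q(γ):Q] = 4 = [Q(√186, √129):Q], so Q(γ) = Q(√186, √129).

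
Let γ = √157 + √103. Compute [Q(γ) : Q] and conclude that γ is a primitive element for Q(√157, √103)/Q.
[Q(γ) : Q] = 4 (equivalently, Q(γ) = Q(√157, √103))

Obviously Q(γ) ⊆ Q(√157, √103), and [Q(√157, √103):Q] = 4 (since 157, 103 are distinct squarefree integers > 1 with 16171 not a perfect square). To show equality we compute the minimal polynomial of γ. From γ = √157 + √103: γ^2 = 157 + 2√(16171) + 103 = 260 + 2√(16171), so γ^2 - 260 = 2√(16171); squaring, (γ^2 - 260)^2 = 4·16171, i.e. γ^4 - 520γ^2 + 67600 - 64684 = 0, i.e. γ^4 - 520γ^2 + 2916 = 0. So γ is a root of x^4 - 520x^2 + 2916. This polynomial is irreducible over Q: it has no rational root (each ±√157 ± √103 is irrational), and any factorization into two quadratics over Q would force √(16171) ∈ Q (pairing opposite roots) or √157, √103 ∈ Q (other pairings), all impossible. Hence [Q(γ):Q] = 4 = [Q(√157, √103):Q], so Q(γ) = Q(√157, √103).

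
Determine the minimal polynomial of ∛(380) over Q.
m_α(x) = x^3 - 380

α satisfies α^3 = 380, so x^3 - 380 annihilates α. By the rational root test, a rational root p/q (in lowest terms) of x^3 - 380 would satisfy p^3 = 380 q^3, forcing q = 1 and p^3 = 380; but 380 is not a perfect cube, contradiction. A monic cubic over Q with no rational root is irreducible (any nontrivial factorization would include a linear factor). Hence x^3 - 380 is the minimal polynomial of α, and in particular [Q(α):Q] = 3.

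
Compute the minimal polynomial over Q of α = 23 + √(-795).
m_α(x) = x^2 - 46x + 1324

From α - 23 = √(-795), squaring gives (α - 23)^2 = -795, i.e. α^2 - 46α + 529 = -795, so α^2 - 46α + 1324 = 0. The discriminant of x^2 - 46x + 1324 is (-46)^2 - 4·(1324) = 2116 - 5296 = -3180, and 4·(-795) is not a perfect square in Q since -795 is squarefree and ≠ 1. Hence x^2 - 46x + 1324 is irreducible over Q and is the minimal polynomial of α.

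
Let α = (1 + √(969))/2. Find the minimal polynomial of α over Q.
m_α(x) = x^2 - x - 242

From 2α - 1 = √(969), squaring gives (2α - 1)^2 = 969, i.e. 4α^2 - 4α + 1 = 969, so α^2 - α + (1 - 969)/4 = 0. Since 969 ≡ 1 (mod 4), (1 - 969)/4 = -242 ∈ Z. The polynomial x^2 - x - 242 has discriminant 1 - 4·(-242) = 969, which is not a perfect square in Q (d = 969 is squarefree and ≠ 1), so x^2 - x - 242 is irreducible over Q. It is the minimal polynomial of α.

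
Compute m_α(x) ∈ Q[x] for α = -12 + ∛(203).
m_α(x) = x^3 + 36x^2 + 432x + 1525

Set β = α + 12 = ∛(203), so β^3 = 203. Then (α + 12)^3 - 203 = 0, i.e. α is a root of g(x) = (x + 12)^3 - 203 = x^3 + 36x^2 + 432x + 1525. Since g(x) = h(x + 12) where h(x) = x^3 - 203, and h is irreducible over Q (because 203 is not a perfect cube, so h has no rational root, and a monic cubic with no rational root is irreducible), g is also irreducible (irreducibility is preserved under the substitution x → x + 12). Hence m_α(x) = x^3 + 36x^2 + 432x + 1525.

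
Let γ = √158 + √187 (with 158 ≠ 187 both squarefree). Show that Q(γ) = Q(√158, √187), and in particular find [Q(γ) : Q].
[Q(γ) : Q] = 4 (equivalently, Q(γ) = Q(√158, √187))

Obviously Q(γ) ⊆ Q(√158, √187), and [Q(√158, √187):Q] = 4 (since 158, 187 are distinct squarefree integers > 1 with 29546 not a perfect square). To show equality we compute the minimal polynomial of γ. From γ = √158 + √187: γ^2 = 158 + 2√(29546) + 187 = 345 + 2√(29546), so γ^2 - 345 = 2√(29546); squaring, (γ^2 - 345)^2 = 4·29546, i.e. γ^4 - 690γ^2 + 119025 - 118184 = 0, i.e. γ^4 - 690γ^2 + 841 = 0. So γ is a root of x^4 - 690x^2 + 841. This polynomial is irreducible over Q: it has no rational root (each ±√158 ± √187 is irrational), and any factorization into two quadratics over Q would force √(29546) ∈ Q (pairing opposite roots) or √158, √187 ∈ Q (other pairings), all impossible. Hence [Q(γ):Q] = 4 = [Q(√158, √187):Q], so Q(γ) = Q(√158, √187).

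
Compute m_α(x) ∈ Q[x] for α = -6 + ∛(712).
m_α(x) = x^3 + 18x^2 + 108x - 496

Set β = α + 6 = ∛(712), so β^3 = 712. Then (α + 6)^3 - 712 = 0, i.e. α is a root of g(x) = (x + 6)^3 - 712 = x^3 + 18x^2 + 108x - 496. Since g(x) = h(x + 6) where h(x) = x^3 - 712, and h is irreducible over Q (because 712 is not a perfect cube, so h has no rational root, and a monic cubic with no rational root is irreducible), g is also irreducible (irreducibility is preserved under the substitution x → x + 6). Hence m_α(x) = x^3 + 18x^2 + 108x - 496.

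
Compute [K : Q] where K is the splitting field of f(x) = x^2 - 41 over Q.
[K : Q] = 2

f(x) = x^2 - 41 factors as (x - √41)(x + √41). The splitting field is K = Q(√41). Since 41 is squarefree and > 1, it is not a perfect square, so x^2 - 41 is irreducible over Q and [Q(√41) : Q] = 2. Hence [K : Q] = 2.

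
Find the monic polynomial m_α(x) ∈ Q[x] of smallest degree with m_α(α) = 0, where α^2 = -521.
m_α(x) = x^2 + 521

α satisfies α^2 + 521 = 0, so x^2 + 521 annihilates α. Since d = -521 is squarefree and ≠ 1, it is not a perfect square in Q, so x^2 + 521 has no rational root and is therefore irreducible over Q (a degree-2 polynomial over a field is irreducible iff it has no root). Hence m_α(x) = x^2 + 521.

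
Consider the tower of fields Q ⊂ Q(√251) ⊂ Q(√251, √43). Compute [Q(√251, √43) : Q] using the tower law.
[Q(√251, √43) : Q] = 4

[Q(√251):Q] = 2 (min poly x^2 - 251, irreducible since 251 is squarefree > 1). For the top step, suppose √43 ∈ Q(√251), say √43 = c + d√251 with c, d ∈ Q. Squaring: 43 = c^2 + 251d^2 + 2cd√251. Since √251 ∉ Q this forces 2cd = 0. If d = 0 then √43 = c ∈ Q, contradicting 43 squarefree > 1. If c = 0 then 43 = 251d^2, so 251·43 = (251d)^2 is a perfect square in Q — but 251·43 = 10793 is not a perfect square (since 251 and 43 are distinct squarefree integers). Contradiction. Hence √43 ∉ Q(√251), so x^2 - 43 stays irreducible over Q(√251) and [Q(√251, √43) : Q(√251)] = 2. By the tower law, [Q(√251, √43) : Q] = 2 · 2 = 4.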